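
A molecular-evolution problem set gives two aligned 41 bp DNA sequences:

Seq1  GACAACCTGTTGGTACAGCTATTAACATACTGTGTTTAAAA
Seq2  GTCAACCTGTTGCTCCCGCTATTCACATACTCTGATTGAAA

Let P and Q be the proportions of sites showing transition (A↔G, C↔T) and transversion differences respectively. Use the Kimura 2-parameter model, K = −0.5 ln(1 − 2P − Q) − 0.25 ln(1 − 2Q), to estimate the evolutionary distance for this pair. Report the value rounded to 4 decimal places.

0.2284

Differing sites — 2:A/T (Tv); 13:G/C (Tv); 15:A/C (Tv); 17:A/C (Tv); 24:A/C (Tv); 32:G/C (Tv); 35:T/A (Tv); 38:A/G (Ti).
Of the 8 differences, 1 transition and 7 transversions over 41 sites: P = 1/41 = 0.024390, Q = 7/41 = 0.170732.
d = −0.5·ln(0.780488) − 0.25·ln(0.658536) = −0.5·(-0.247836) − 0.25·(-0.417736) = 0.2284.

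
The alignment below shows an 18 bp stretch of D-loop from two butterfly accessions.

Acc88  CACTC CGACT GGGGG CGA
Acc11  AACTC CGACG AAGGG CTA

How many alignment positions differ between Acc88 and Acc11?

5

Mismatches occur at site 1 (C/A), site 10 (T/G), site 11 (G/A), site 12 (G/A), site 17 (G/T).
That gives 5 mismatches out of 18 aligned sites, so the Hamming distance is 5.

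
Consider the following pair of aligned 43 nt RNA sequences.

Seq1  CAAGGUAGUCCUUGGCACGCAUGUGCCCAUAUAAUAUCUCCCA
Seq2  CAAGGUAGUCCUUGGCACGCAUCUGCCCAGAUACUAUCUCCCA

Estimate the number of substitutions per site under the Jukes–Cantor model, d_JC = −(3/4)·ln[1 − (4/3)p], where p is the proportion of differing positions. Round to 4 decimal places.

The sequences differ at positions 23 (G/C), 30 (U/G), 34 (A/C).
p = 3/43 = 0.069767.
d = −0.75 · ln(1 − (4/3)·0.069767) = −0.75 · ln(0.906977) = −0.75 · (-0.097638) = 0.0732.

0.0732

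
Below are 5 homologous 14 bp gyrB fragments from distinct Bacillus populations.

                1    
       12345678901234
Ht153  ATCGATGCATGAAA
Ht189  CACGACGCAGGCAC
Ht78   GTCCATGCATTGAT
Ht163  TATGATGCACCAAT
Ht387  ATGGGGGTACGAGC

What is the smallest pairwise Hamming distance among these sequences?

5

Pairwise Hamming distances:
  Ht153 vs Ht189: 6
  Ht153 vs Ht78: 5
  Ht153 vs Ht163: 6
  Ht153 vs Ht387: 7
  Ht189 vs Ht78: 8
  Ht189 vs Ht163: 7
  Ht189 vs Ht387: 9
  Ht78 vs Ht163: 7
  Ht78 vs Ht387: 11
  Ht163 vs Ht387: 9
The smallest is 5, between Ht153 and Ht78.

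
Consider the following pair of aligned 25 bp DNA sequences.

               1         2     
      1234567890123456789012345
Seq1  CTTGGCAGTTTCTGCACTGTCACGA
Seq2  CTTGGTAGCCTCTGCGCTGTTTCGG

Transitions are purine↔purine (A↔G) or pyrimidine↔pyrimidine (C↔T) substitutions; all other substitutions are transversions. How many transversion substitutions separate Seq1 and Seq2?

The sequences differ at positions 6 (C/T, transition), 9 (T/C, transition), 10 (T/C, transition), 16 (A/G, transition), 21 (C/T, transition), 22 (A/T, transversion), 25 (A/G, transition).
Of the 7 differences, 6 transitions and 1 transversion, so the answer is 1.

1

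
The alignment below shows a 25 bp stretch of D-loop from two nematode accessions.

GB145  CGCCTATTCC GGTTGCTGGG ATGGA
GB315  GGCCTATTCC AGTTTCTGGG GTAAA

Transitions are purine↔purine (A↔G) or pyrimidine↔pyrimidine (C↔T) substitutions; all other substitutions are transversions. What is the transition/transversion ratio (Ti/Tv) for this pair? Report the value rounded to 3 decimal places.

2.000

Differing sites — 1:C/G (Tv); 11:G/A (Ti); 15:G/T (Tv); 21:A/G (Ti); 23:G/A (Ti); 24:G/A (Ti).
Of the 6 differences, 4 transitions and 2 transversions, so Ti/Tv = 4/2 = 2.000.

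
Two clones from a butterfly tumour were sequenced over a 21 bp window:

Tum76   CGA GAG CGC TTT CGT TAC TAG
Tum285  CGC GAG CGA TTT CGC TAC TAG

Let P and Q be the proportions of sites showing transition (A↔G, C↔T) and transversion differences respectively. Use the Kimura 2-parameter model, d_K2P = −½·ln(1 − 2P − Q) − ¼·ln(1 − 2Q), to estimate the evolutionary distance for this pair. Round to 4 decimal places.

0.1585

Mismatches occur at site 3 (A↔C, transversion), site 9 (C↔A, transversion), site 15 (T↔C, transition).
Of the 3 differences, 1 transition and 2 transversions over 21 sites: P = 1/21 = 0.047619, Q = 2/21 = 0.095238.
d = −0.5·ln(0.809524) − 0.25·ln(0.809524) = −0.5·(-0.211309) − 0.25·(-0.211309) = 0.1585.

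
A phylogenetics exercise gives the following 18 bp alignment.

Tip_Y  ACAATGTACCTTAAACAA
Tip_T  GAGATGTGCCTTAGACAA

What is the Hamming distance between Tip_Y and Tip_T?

5

The sequences differ at positions 1 (A/G), 2 (C/A), 3 (A/G), 8 (A/G), 14 (A/G).
That gives 5 mismatches out of 18 aligned sites, so the Hamming distance is 5.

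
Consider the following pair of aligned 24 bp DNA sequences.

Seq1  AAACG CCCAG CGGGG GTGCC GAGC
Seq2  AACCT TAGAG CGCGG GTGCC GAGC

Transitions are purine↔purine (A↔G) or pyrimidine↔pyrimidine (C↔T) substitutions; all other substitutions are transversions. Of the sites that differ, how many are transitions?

1

Mismatches occur at site 3 (A/C, transversion), site 5 (G/T, transversion), site 6 (C/T, transition), site 7 (C/A, transversion), site 8 (C/G, transversion), site 13 (G/C, transversion).
Of the 6 differences, 1 transition and 5 transversions, so the answer is 1.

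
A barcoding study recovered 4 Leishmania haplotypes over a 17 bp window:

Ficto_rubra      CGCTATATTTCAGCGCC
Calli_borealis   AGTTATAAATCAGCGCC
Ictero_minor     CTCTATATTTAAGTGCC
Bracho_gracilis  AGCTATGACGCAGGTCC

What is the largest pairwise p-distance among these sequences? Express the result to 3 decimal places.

0.529

Pairwise Hamming distances:
  Ficto_rubra vs Calli_borealis: 4
  Ficto_rubra vs Ictero_minor: 3
  Ficto_rubra vs Bracho_gracilis: 7
  Calli_borealis vs Ictero_minor: 7
  Calli_borealis vs Bracho_gracilis: 6
  Ictero_minor vs Bracho_gracilis: 9
The largest is 9 mismatches, between Ictero_minor and Bracho_gracilis; p = 9/17 = 0.529.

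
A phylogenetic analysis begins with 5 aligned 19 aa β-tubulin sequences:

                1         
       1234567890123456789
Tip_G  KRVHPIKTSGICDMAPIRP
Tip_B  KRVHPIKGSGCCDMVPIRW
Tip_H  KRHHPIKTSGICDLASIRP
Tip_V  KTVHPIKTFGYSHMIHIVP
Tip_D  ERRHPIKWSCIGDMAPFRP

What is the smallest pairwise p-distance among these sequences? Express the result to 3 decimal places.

0.158

Pairwise Hamming distances:
  Tip_G vs Tip_B: 4
  Tip_G vs Tip_H: 3
  Tip_G vs Tip_V: 8
  Tip_G vs Tip_D: 6
  Tip_B vs Tip_H: 7
  Tip_B vs Tip_V: 10
  Tip_B vs Tip_D: 9
  Tip_H vs Tip_V: 10
  Tip_H vs Tip_D: 8
  Tip_V vs Tip_D: 13
The smallest is 3 mismatches, between Tip_G and Tip_H; p = 3/19 = 0.158.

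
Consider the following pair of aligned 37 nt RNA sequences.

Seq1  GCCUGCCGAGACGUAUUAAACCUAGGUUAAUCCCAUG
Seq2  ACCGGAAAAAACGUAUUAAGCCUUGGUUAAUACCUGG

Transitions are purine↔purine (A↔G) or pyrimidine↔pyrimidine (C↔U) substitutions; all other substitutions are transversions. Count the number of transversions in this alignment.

7

The sequences differ at positions 1 (G/A, transition), 4 (U/G, transversion), 6 (C/A, transversion), 7 (C/A, transversion), 8 (G/A, transition), 10 (G/A, transition), 20 (A/G, transition), 24 (A/U, transversion), 32 (C/A, transversion), 35 (A/U, transversion), 36 (U/G, transversion).
Of the 11 differences, 4 transitions and 7 transversions, so the answer is 7.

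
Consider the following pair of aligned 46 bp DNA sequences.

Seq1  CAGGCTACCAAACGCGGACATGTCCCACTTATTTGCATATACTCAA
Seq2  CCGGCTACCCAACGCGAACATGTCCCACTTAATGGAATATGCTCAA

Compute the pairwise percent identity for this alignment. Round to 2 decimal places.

Mismatches occur at site 2 (A↔C), site 10 (A↔C), site 17 (G↔A), site 32 (T↔A), site 34 (T↔G), site 36 (C↔A), site 41 (A↔G).
39 of the 46 sites match, so the percent identity is 39/46 × 100 = 84.78%.

84.78%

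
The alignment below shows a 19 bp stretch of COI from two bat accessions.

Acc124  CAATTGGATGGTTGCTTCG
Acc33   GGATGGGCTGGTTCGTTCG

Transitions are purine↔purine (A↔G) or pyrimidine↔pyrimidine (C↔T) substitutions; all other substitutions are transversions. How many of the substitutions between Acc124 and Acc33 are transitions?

1

Mismatches occur at site 1 (C→G, transversion), site 2 (A→G, transition), site 5 (T→G, transversion), site 8 (A→C, transversion), site 14 (G→C, transversion), site 15 (C→G, transversion).
Of the 6 differences, 1 transition and 5 transversions, so the answer is 1.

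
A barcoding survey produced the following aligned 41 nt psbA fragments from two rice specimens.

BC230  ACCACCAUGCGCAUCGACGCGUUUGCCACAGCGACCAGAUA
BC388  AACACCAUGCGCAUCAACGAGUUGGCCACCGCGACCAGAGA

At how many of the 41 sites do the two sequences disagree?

The sequences differ at positions 2 (C/A), 16 (G/A), 20 (C/A), 24 (U/G), 30 (A/C), 40 (U/G).
That gives 6 mismatches out of 41 aligned sites, so the Hamming distance is 6.

6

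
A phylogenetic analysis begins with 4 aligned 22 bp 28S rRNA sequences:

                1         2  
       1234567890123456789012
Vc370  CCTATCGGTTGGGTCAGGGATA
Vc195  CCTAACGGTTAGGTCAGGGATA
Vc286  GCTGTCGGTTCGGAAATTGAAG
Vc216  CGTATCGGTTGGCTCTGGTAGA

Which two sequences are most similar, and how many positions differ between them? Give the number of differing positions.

2

Pairwise Hamming distances:
  Vc370 vs Vc195: 2
  Vc370 vs Vc286: 9
  Vc370 vs Vc216: 5
  Vc195 vs Vc286: 10
  Vc195 vs Vc216: 7
  Vc286 vs Vc216: 13
The smallest is 2, between Vc370 and Vc195.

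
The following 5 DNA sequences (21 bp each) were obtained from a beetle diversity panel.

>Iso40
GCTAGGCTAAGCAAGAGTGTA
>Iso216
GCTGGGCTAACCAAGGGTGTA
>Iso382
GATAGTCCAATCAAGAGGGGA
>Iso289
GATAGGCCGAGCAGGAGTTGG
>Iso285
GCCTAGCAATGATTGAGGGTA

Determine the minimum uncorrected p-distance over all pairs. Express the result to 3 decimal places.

Pairwise Hamming distances:
  Iso40 vs Iso216: 3
  Iso40 vs Iso382: 6
  Iso40 vs Iso289: 7
  Iso40 vs Iso285: 9
  Iso216 vs Iso382: 8
  Iso216 vs Iso289: 10
  Iso216 vs Iso285: 11
  Iso382 vs Iso289: 7
  Iso382 vs Iso285: 12
  Iso289 vs Iso285: 14
The smallest is 3 mismatches, between Iso40 and Iso216; p = 3/21 = 0.143.

0.143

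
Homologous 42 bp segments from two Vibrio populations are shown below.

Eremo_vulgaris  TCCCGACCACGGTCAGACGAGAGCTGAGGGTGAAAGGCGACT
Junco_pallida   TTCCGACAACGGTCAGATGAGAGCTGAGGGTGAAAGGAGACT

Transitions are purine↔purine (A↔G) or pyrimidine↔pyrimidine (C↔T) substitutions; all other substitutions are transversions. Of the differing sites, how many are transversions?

Mismatches occur at site 2 (C↔T, transition), site 8 (C↔A, transversion), site 18 (C↔T, transition), site 38 (C↔A, transversion).
Of the 4 differences, 2 transitions and 2 transversions, so the answer is 2.

2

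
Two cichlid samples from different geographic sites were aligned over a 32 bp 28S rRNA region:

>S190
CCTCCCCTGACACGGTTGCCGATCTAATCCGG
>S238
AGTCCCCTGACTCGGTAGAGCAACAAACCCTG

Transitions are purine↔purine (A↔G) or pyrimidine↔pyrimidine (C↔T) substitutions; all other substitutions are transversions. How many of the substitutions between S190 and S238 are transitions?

1

The sequences differ at positions 1 (C/A, transversion), 2 (C/G, transversion), 12 (A/T, transversion), 17 (T/A, transversion), 19 (C/A, transversion), 20 (C/G, transversion), 21 (G/C, transversion), 23 (T/A, transversion), 25 (T/A, transversion), 28 (T/C, transition), 31 (G/T, transversion).
Of the 11 differences, 1 transition and 10 transversions, so the answer is 1.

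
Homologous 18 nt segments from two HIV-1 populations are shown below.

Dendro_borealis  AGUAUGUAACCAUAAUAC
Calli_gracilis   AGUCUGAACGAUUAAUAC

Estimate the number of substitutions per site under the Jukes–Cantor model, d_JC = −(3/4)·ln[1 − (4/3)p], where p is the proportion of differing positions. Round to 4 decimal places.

Differing sites — 4:A/C; 7:U/A; 9:A/C; 10:C/G; 11:C/A; 12:A/U.
p = 6/18 = 0.333333.
d = −0.75 · ln(1 − (4/3)·0.333333) = −0.75 · ln(0.555556) = −0.75 · (-0.587786) = 0.4408.

0.4408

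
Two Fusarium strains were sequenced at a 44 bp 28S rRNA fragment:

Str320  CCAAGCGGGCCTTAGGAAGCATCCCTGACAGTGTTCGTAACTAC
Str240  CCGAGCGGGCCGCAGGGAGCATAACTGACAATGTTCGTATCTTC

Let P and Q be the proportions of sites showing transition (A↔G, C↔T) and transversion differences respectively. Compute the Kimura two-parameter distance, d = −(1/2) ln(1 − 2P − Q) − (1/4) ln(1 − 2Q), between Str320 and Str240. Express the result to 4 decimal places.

0.2396

Mismatches occur at site 3 (A→G, transition), site 12 (T→G, transversion), site 13 (T→C, transition), site 17 (A→G, transition), site 23 (C→A, transversion), site 24 (C→A, transversion), site 31 (G→A, transition), site 40 (A→T, transversion), site 43 (A→T, transversion).
Of the 9 differences, 4 transitions and 5 transversions over 44 sites: P = 4/44 = 0.090909, Q = 5/44 = 0.113636.
d = −0.5·ln(0.704546) − 0.25·ln(0.772728) = −0.5·(-0.350202) − 0.25·(-0.257828) = 0.2396.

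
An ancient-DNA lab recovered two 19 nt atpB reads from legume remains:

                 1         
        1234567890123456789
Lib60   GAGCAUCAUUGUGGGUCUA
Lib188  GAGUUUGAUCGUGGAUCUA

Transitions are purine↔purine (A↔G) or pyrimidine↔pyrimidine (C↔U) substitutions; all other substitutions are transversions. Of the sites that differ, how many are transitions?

3

The sequences differ at positions 4 (C/U, transition), 5 (A/U, transversion), 7 (C/G, transversion), 10 (U/C, transition), 15 (G/A, transition).
Of the 5 differences, 3 transitions and 2 transversions, so the answer is 3.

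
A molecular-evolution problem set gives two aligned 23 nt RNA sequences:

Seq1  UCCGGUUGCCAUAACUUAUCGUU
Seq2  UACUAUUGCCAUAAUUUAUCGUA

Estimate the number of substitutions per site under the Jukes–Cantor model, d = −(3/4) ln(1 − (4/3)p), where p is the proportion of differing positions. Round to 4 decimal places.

0.2567

Differing sites — 2:C/A; 4:G/U; 5:G/A; 15:C/U; 23:U/A.
p = 5/23 = 0.217391.
d = −0.75 · ln(1 − (4/3)·0.217391) = −0.75 · ln(0.710145) = −0.75 · (-0.342286) = 0.2567.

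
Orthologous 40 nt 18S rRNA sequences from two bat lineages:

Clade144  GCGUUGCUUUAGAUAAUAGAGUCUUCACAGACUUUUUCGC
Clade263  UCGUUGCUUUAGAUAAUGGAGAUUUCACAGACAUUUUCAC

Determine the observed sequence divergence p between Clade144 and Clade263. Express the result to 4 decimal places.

The sequences differ at positions 1 (G/U), 18 (A/G), 22 (U/A), 23 (C/U), 33 (U/A), 39 (G/A).
There are 6 differences over 40 sites, so p = 6/40 = 0.1500.

0.1500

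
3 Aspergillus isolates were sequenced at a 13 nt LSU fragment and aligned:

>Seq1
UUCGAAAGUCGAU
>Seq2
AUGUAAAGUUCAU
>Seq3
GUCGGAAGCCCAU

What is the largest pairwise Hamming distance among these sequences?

Pairwise Hamming distances:
  Seq1 vs Seq2: 5
  Seq1 vs Seq3: 4
  Seq2 vs Seq3: 6
The largest is 6, between Seq2 and Seq3.

6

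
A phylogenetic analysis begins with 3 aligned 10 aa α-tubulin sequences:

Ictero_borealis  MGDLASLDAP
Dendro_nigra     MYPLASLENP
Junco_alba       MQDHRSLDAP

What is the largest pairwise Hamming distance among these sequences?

Pairwise Hamming distances:
  Ictero_borealis vs Dendro_nigra: 4
  Ictero_borealis vs Junco_alba: 3
  Dendro_nigra vs Junco_alba: 6
The largest is 6, between Dendro_nigra and Junco_alba.

6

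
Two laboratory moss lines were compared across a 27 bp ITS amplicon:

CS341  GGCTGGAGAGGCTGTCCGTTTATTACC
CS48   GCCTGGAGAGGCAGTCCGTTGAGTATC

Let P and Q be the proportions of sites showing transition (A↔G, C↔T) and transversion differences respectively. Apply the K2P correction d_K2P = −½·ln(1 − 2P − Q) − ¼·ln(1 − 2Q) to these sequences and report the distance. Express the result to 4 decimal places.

Differing sites — 2:G/C (Tv); 13:T/A (Tv); 21:T/G (Tv); 23:T/G (Tv); 26:C/T (Ti).
Of the 5 differences, 1 transition and 4 transversions over 27 sites: P = 1/27 = 0.037037, Q = 4/27 = 0.148148.
d = −0.5·ln(0.777778) − 0.25·ln(0.703704) = −0.5·(-0.251314) − 0.25·(-0.351397) = 0.2135.

0.2135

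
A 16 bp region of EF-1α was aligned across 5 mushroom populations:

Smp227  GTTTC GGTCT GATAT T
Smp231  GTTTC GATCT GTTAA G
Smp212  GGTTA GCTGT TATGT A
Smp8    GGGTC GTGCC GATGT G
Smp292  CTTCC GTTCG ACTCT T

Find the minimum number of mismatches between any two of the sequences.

Pairwise Hamming distances:
  Smp227 vs Smp231: 4
  Smp227 vs Smp212: 7
  Smp227 vs Smp8: 7
  Smp227 vs Smp292: 7
  Smp231 vs Smp212: 9
  Smp231 vs Smp8: 8
  Smp231 vs Smp292: 9
  Smp212 vs Smp8: 8
  Smp212 vs Smp292: 11
  Smp8 vs Smp292: 10
The smallest is 4, between Smp227 and Smp231.

4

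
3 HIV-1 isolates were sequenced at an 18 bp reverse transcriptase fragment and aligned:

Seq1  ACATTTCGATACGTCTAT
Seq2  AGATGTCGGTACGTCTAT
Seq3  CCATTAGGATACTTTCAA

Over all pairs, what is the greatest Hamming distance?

10

Pairwise Hamming distances:
  Seq1 vs Seq2: 3
  Seq1 vs Seq3: 7
  Seq2 vs Seq3: 10
The largest is 10, between Seq2 and Seq3.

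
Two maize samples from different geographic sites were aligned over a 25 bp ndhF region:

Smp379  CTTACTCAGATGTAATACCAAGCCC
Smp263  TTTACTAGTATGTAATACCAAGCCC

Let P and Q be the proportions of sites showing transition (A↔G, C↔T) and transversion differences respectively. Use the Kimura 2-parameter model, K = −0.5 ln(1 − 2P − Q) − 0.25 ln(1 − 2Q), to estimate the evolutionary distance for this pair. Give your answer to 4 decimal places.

0.1808

The sequences differ at positions 1 (C/T, transition), 7 (C/A, transversion), 8 (A/G, transition), 9 (G/T, transversion).
Of the 4 differences, 2 transitions and 2 transversions over 25 sites: P = 2/25 = 0.080000, Q = 2/25 = 0.080000.
d = −0.5·ln(0.760000) − 0.25·ln(0.840000) = −0.5·(-0.274437) − 0.25·(-0.174353) = 0.1808.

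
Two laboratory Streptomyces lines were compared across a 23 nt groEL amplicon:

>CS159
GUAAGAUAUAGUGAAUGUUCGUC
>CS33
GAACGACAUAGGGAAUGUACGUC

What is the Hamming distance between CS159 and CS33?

The sequences differ at positions 2 (U/A), 4 (A/C), 7 (U/C), 12 (U/G), 19 (U/A).
That gives 5 mismatches out of 23 aligned sites, so the Hamming distance is 5.

5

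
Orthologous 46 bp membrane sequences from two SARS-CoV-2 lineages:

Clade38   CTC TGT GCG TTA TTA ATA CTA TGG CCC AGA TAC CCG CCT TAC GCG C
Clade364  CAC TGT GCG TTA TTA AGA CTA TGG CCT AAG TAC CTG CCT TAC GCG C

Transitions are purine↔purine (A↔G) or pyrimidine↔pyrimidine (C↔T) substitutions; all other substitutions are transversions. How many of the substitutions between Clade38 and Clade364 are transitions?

Differing sites — 2:T/A (Tv); 17:T/G (Tv); 27:C/T (Ti); 29:G/A (Ti); 30:A/G (Ti); 35:C/T (Ti).
Of the 6 differences, 4 transitions and 2 transversions, so the answer is 4.

4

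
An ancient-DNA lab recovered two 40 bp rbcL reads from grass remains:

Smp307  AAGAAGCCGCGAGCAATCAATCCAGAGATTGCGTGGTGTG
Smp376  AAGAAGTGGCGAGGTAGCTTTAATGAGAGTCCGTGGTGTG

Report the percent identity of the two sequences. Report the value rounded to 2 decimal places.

70.00%

The sequences differ at positions 7 (C/T), 8 (C/G), 14 (C/G), 15 (A/T), 17 (T/G), 19 (A/T), 20 (A/T), 22 (C/A), 23 (C/A), 24 (A/T), 29 (T/G), 31 (G/C).
28 of the 40 sites match, so the percent identity is 28/40 × 100 = 70.00%.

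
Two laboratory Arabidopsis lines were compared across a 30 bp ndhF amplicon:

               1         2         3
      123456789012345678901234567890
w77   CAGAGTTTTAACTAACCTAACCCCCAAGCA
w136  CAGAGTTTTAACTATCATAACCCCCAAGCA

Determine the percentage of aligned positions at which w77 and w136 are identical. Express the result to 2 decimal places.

The sequences differ at positions 15 (A/T), 17 (C/A).
28 of the 30 sites match, so the percent identity is 28/30 × 100 = 93.33%.

93.33%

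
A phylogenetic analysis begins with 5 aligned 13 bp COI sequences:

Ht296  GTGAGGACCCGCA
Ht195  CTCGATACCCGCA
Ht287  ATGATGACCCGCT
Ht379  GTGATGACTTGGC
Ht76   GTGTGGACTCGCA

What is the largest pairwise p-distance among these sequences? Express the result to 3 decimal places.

0.692

Pairwise Hamming distances:
  Ht296 vs Ht195: 5
  Ht296 vs Ht287: 3
  Ht296 vs Ht379: 5
  Ht296 vs Ht76: 2
  Ht195 vs Ht287: 6
  Ht195 vs Ht379: 9
  Ht195 vs Ht76: 6
  Ht287 vs Ht379: 5
  Ht287 vs Ht76: 5
  Ht379 vs Ht76: 5
The largest is 9 mismatches, between Ht195 and Ht379; p = 9/13 = 0.692.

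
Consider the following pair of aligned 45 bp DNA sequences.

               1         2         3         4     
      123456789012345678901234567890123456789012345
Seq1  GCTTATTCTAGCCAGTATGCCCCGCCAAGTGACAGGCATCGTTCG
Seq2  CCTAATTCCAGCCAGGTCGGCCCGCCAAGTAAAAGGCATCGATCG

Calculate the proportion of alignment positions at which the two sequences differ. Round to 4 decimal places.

Differing sites — 1:G/C; 4:T/A; 9:T/C; 16:T/G; 17:A/T; 18:T/C; 20:C/G; 31:G/A; 33:C/A; 42:T/A.
There are 10 differences over 45 sites, so p = 10/45 = 0.2222.

0.2222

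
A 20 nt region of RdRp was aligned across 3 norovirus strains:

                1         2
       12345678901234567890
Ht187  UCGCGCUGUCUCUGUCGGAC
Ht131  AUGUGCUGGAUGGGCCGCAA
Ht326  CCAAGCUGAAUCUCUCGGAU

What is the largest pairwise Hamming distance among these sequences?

Pairwise Hamming distances:
  Ht187 vs Ht131: 10
  Ht187 vs Ht326: 7
  Ht131 vs Ht326: 11
The largest is 11, between Ht131 and Ht326.

11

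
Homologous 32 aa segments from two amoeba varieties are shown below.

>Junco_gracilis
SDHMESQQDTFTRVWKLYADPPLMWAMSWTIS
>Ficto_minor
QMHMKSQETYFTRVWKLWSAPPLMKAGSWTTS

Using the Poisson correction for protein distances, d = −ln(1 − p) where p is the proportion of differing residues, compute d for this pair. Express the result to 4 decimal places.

0.4700

Differing sites — 1:S/Q; 2:D/M; 5:E/K; 8:Q/E; 9:D/T; 10:T/Y; 18:Y/W; 19:A/S; 20:D/A; 25:W/K; 27:M/G; 31:I/T.
p = 12/32 = 0.375000.
d = −ln(1 − 0.375000) = −ln(0.625000) = 0.4700.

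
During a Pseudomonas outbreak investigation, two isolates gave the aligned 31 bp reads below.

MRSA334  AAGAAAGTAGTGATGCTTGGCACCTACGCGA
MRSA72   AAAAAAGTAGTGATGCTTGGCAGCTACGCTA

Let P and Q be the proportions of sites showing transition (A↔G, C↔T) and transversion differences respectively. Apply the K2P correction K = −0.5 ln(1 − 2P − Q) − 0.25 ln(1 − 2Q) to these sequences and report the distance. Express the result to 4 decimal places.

Mismatches occur at site 3 (G↔A, transition), site 23 (C↔G, transversion), site 30 (G↔T, transversion).
Of the 3 differences, 1 transition and 2 transversions over 31 sites: P = 1/31 = 0.032258, Q = 2/31 = 0.064516.
d = −0.5·ln(0.870968) − 0.25·ln(0.870968) = −0.5·(-0.138150) − 0.25·(-0.138150) = 0.1036.

0.1036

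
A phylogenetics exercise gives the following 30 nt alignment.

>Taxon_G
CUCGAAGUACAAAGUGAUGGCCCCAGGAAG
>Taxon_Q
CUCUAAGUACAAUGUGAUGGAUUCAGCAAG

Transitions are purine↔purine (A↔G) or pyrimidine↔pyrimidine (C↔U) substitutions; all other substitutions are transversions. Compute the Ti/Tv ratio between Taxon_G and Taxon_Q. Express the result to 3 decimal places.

0.500

Mismatches occur at site 4 (G/U, transversion), site 13 (A/U, transversion), site 21 (C/A, transversion), site 22 (C/U, transition), site 23 (C/U, transition), site 27 (G/C, transversion).
Of the 6 differences, 2 transitions and 4 transversions, so Ti/Tv = 2/4 = 0.500.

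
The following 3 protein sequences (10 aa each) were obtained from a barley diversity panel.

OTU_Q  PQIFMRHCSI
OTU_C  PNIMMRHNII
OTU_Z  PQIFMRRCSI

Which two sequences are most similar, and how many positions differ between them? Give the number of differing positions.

Pairwise Hamming distances:
  OTU_Q vs OTU_C: 4
  OTU_Q vs OTU_Z: 1
  OTU_C vs OTU_Z: 5
The smallest is 1, between OTU_Q and OTU_Z.

1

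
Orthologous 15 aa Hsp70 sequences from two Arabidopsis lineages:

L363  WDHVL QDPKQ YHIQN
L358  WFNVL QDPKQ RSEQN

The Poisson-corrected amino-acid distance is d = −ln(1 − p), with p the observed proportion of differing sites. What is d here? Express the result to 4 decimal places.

Mismatches occur at site 2 (D↔F), site 3 (H↔N), site 11 (Y↔R), site 12 (H↔S), site 13 (I↔E).
p = 5/15 = 0.333333.
d = −ln(1 − 0.333333) = −ln(0.666667) = 0.4055.

0.4055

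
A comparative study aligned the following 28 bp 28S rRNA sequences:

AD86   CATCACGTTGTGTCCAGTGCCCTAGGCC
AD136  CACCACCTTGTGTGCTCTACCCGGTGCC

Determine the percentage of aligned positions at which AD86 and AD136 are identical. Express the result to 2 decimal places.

67.86%

The sequences differ at positions 3 (T/C), 7 (G/C), 14 (C/G), 16 (A/T), 17 (G/C), 19 (G/A), 23 (T/G), 24 (A/G), 25 (G/T).
19 of the 28 sites match, so the percent identity is 19/28 × 100 = 67.86%.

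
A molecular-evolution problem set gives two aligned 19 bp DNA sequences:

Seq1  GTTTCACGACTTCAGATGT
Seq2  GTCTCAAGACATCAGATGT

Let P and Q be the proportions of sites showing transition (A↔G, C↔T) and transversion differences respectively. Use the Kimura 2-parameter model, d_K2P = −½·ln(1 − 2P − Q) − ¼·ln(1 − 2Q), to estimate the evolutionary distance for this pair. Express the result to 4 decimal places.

The sequences differ at positions 3 (T/C, transition), 7 (C/A, transversion), 11 (T/A, transversion).
Of the 3 differences, 1 transition and 2 transversions over 19 sites: P = 1/19 = 0.052632, Q = 2/19 = 0.105263.
d = −0.5·ln(0.789473) − 0.25·ln(0.789474) = −0.5·(-0.236390) − 0.25·(-0.236388) = 0.1773.

0.1773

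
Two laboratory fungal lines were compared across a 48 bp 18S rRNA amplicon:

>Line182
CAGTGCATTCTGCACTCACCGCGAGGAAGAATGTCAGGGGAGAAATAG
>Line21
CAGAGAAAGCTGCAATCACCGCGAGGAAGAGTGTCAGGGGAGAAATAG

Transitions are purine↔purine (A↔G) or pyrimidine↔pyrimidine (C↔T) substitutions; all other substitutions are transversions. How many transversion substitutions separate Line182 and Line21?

5

The sequences differ at positions 4 (T/A, transversion), 6 (C/A, transversion), 8 (T/A, transversion), 9 (T/G, transversion), 15 (C/A, transversion), 31 (A/G, transition).
Of the 6 differences, 1 transition and 5 transversions, so the answer is 5.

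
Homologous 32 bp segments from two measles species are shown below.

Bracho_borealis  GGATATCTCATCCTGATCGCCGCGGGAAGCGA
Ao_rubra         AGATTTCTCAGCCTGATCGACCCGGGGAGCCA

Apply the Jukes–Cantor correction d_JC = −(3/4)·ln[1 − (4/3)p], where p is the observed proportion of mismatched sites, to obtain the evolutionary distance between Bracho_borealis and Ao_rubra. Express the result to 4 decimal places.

Mismatches occur at site 1 (G↔A), site 5 (A↔T), site 11 (T↔G), site 20 (C↔A), site 22 (G↔C), site 27 (A↔G), site 31 (G↔C).
p = 7/32 = 0.218750.
d = −0.75 · ln(1 − (4/3)·0.218750) = −0.75 · ln(0.708333) = −0.75 · (-0.344841) = 0.2586.

0.2586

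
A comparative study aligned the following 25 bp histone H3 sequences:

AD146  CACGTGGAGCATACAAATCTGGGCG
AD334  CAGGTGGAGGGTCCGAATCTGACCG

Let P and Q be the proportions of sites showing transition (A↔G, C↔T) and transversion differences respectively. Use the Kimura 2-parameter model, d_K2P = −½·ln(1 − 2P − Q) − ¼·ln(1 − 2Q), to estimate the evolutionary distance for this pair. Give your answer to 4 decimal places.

0.3518

The sequences differ at positions 3 (C/G, transversion), 10 (C/G, transversion), 11 (A/G, transition), 13 (A/C, transversion), 15 (A/G, transition), 22 (G/A, transition), 23 (G/C, transversion).
Of the 7 differences, 3 transitions and 4 transversions over 25 sites: P = 3/25 = 0.120000, Q = 4/25 = 0.160000.
d = −0.5·ln(0.600000) − 0.25·ln(0.680000) = −0.5·(-0.510826) − 0.25·(-0.385662) = 0.3518.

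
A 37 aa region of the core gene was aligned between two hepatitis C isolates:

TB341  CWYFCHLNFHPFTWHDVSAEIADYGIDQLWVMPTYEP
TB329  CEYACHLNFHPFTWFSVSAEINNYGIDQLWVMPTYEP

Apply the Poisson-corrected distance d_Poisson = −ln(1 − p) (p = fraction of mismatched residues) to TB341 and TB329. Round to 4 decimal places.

The sequences differ at positions 2 (W/E), 4 (F/A), 15 (H/F), 16 (D/S), 22 (A/N), 23 (D/N).
p = 6/37 = 0.162162.
d = −ln(1 − 0.162162) = −ln(0.837838) = 0.1769.

0.1769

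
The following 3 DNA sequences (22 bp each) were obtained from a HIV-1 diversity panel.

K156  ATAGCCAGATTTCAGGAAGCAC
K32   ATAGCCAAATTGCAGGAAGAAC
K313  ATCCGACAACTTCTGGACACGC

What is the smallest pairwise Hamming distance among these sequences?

Pairwise Hamming distances:
  K156 vs K32: 3
  K156 vs K313: 11
  K32 vs K313: 12
The smallest is 3, between K156 and K32.

3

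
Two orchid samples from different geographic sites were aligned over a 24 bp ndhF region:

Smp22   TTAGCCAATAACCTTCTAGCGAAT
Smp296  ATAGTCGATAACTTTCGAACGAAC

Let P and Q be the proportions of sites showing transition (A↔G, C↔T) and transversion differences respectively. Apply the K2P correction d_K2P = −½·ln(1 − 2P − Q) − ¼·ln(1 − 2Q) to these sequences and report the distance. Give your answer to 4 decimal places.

0.3922

Differing sites — 1:T/A (Tv); 5:C/T (Ti); 7:A/G (Ti); 13:C/T (Ti); 17:T/G (Tv); 19:G/A (Ti); 24:T/C (Ti).
Of the 7 differences, 5 transitions and 2 transversions over 24 sites: P = 5/24 = 0.208333, Q = 2/24 = 0.083333.
d = −0.5·ln(0.500001) − 0.25·ln(0.833334) = −0.5·(-0.693145) − 0.25·(-0.182321) = 0.3922.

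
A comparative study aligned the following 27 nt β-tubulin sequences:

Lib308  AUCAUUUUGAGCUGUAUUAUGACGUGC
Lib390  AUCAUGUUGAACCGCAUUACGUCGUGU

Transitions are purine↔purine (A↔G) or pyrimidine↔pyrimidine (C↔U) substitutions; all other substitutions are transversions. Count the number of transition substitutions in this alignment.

The sequences differ at positions 6 (U/G, transversion), 11 (G/A, transition), 13 (U/C, transition), 15 (U/C, transition), 20 (U/C, transition), 22 (A/U, transversion), 27 (C/U, transition).
Of the 7 differences, 5 transitions and 2 transversions, so the answer is 5.

5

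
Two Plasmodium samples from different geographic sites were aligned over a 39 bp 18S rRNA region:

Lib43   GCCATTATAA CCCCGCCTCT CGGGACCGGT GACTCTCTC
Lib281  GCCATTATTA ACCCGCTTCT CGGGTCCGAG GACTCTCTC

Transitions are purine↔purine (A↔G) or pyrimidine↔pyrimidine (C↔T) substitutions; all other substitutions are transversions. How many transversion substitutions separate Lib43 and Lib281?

Differing sites — 9:A/T (Tv); 11:C/A (Tv); 17:C/T (Ti); 25:A/T (Tv); 29:G/A (Ti); 30:T/G (Tv).
Of the 6 differences, 2 transitions and 4 transversions, so the answer is 4.

4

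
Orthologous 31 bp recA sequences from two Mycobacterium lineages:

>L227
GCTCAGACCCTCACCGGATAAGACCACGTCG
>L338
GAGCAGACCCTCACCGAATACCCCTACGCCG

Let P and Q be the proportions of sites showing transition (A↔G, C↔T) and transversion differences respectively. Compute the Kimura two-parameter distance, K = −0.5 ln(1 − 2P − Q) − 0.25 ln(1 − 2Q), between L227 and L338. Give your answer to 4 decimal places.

0.3165

The sequences differ at positions 2 (C/A, transversion), 3 (T/G, transversion), 17 (G/A, transition), 21 (A/C, transversion), 22 (G/C, transversion), 23 (A/C, transversion), 25 (C/T, transition), 29 (T/C, transition).
Of the 8 differences, 3 transitions and 5 transversions over 31 sites: P = 3/31 = 0.096774, Q = 5/31 = 0.161290.
d = −0.5·ln(0.645162) − 0.25·ln(0.677420) = −0.5·(-0.438254) − 0.25·(-0.389464) = 0.3165.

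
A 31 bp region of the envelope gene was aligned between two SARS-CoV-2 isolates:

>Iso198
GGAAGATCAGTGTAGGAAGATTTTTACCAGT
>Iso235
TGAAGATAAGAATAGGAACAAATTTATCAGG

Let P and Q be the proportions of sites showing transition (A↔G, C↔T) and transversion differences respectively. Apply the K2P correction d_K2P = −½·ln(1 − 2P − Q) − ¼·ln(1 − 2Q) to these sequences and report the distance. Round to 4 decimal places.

0.3693

Differing sites — 1:G/T (Tv); 8:C/A (Tv); 11:T/A (Tv); 12:G/A (Ti); 19:G/C (Tv); 21:T/A (Tv); 22:T/A (Tv); 27:C/T (Ti); 31:T/G (Tv).
Of the 9 differences, 2 transitions and 7 transversions over 31 sites: P = 2/31 = 0.064516, Q = 7/31 = 0.225806.
d = −0.5·ln(0.645162) − 0.25·ln(0.548388) = −0.5·(-0.438254) − 0.25·(-0.600772) = 0.3693.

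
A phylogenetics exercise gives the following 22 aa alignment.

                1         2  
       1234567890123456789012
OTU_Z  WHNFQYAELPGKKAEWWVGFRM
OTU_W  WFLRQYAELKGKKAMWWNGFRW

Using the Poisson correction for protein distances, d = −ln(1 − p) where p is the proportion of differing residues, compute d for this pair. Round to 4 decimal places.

Differing sites — 2:H/F; 3:N/L; 4:F/R; 10:P/K; 15:E/M; 18:V/N; 22:M/W.
p = 7/22 = 0.318182.
d = −ln(1 − 0.318182) = −ln(0.681818) = 0.3830.

0.3830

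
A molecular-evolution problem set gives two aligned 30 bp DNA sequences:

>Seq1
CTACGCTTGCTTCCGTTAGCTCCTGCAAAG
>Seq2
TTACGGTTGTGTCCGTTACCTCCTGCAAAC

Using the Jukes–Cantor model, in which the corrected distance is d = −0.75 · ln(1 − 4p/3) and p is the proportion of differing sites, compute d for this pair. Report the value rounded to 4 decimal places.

0.2326

The sequences differ at positions 1 (C/T), 6 (C/G), 10 (C/T), 11 (T/G), 19 (G/C), 30 (G/C).
p = 6/30 = 0.200000.
d = −0.75 · ln(1 − (4/3)·0.200000) = −0.75 · ln(0.733333) = −0.75 · (-0.310155) = 0.2326.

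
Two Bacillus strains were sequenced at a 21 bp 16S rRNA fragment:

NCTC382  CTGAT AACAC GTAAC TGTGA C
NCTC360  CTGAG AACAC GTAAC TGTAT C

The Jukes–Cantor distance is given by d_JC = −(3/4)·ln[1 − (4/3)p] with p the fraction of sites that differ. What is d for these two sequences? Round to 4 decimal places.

Differing sites — 5:T/G; 19:G/A; 20:A/T.
p = 3/21 = 0.142857.
d = −0.75 · ln(1 − (4/3)·0.142857) = −0.75 · ln(0.809524) = −0.75 · (-0.211309) = 0.1585.

0.1585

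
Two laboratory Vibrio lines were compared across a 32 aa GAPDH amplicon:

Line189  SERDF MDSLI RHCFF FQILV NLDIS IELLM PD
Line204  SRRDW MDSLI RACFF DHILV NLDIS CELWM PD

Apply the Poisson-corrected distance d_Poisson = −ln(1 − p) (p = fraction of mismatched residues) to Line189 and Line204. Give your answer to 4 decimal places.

The sequences differ at positions 2 (E/R), 5 (F/W), 12 (H/A), 16 (F/D), 17 (Q/H), 26 (I/C), 29 (L/W).
p = 7/32 = 0.218750.
d = −ln(1 − 0.218750) = −ln(0.781250) = 0.2469.

0.2469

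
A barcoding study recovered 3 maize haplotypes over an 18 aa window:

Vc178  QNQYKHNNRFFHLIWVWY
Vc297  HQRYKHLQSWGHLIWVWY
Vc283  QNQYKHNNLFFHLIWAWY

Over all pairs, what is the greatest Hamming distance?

9

Pairwise Hamming distances:
  Vc178 vs Vc297: 8
  Vc178 vs Vc283: 2
  Vc297 vs Vc283: 9
The largest is 9, between Vc297 and Vc283.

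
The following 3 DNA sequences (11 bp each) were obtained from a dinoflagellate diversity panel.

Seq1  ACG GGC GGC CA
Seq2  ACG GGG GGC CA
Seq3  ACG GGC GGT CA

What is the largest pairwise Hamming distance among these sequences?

2

Pairwise Hamming distances:
  Seq1 vs Seq2: 1
  Seq1 vs Seq3: 1
  Seq2 vs Seq3: 2
The largest is 2, between Seq2 and Seq3.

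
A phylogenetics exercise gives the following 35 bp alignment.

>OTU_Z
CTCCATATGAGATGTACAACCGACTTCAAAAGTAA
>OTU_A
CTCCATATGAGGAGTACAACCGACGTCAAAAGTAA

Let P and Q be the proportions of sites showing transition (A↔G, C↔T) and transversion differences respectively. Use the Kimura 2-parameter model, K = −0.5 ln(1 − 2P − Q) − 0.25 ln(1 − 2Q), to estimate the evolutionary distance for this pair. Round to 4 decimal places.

The sequences differ at positions 12 (A/G, transition), 13 (T/A, transversion), 25 (T/G, transversion).
Of the 3 differences, 1 transition and 2 transversions over 35 sites: P = 1/35 = 0.028571, Q = 2/35 = 0.057143.
d = −0.5·ln(0.885715) − 0.25·ln(0.885714) = −0.5·(-0.121360) − 0.25·(-0.121361) = 0.0910.

0.0910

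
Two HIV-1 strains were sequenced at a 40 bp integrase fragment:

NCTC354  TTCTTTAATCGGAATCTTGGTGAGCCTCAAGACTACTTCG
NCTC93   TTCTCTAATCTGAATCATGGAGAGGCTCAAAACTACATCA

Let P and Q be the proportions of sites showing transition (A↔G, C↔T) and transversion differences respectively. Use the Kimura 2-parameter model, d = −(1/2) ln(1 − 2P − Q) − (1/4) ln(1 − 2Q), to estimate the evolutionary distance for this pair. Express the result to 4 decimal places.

0.2327

Differing sites — 5:T/C (Ti); 11:G/T (Tv); 17:T/A (Tv); 21:T/A (Tv); 25:C/G (Tv); 31:G/A (Ti); 37:T/A (Tv); 40:G/A (Ti).
Of the 8 differences, 3 transitions and 5 transversions over 40 sites: P = 3/40 = 0.075000, Q = 5/40 = 0.125000.
d = −0.5·ln(0.725000) − 0.25·ln(0.750000) = −0.5·(-0.321584) − 0.25·(-0.287682) = 0.2327.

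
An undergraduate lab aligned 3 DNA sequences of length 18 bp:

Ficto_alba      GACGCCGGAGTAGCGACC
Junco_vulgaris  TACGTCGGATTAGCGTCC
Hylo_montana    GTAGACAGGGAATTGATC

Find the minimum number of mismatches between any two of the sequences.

Pairwise Hamming distances:
  Ficto_alba vs Junco_vulgaris: 4
  Ficto_alba vs Hylo_montana: 9
  Junco_vulgaris vs Hylo_montana: 12
The smallest is 4, between Ficto_alba and Junco_vulgaris.

4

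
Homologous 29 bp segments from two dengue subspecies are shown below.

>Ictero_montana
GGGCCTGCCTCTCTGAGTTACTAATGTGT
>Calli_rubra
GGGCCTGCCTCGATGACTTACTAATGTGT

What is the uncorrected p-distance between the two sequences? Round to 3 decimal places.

0.103

Mismatches occur at site 12 (T↔G), site 13 (C↔A), site 17 (G↔C).
There are 3 differences over 29 sites, so p = 3/29 = 0.103.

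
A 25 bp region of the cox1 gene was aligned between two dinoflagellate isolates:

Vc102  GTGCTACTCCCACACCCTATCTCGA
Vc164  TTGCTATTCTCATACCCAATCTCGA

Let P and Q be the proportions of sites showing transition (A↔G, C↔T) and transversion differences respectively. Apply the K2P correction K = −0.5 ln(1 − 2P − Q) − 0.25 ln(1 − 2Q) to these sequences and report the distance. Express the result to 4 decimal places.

Mismatches occur at site 1 (G→T, transversion), site 7 (C→T, transition), site 10 (C→T, transition), site 13 (C→T, transition), site 18 (T→A, transversion).
Of the 5 differences, 3 transitions and 2 transversions over 25 sites: P = 3/25 = 0.120000, Q = 2/25 = 0.080000.
d = −0.5·ln(0.680000) − 0.25·ln(0.840000) = −0.5·(-0.385662) − 0.25·(-0.174353) = 0.2364.

0.2364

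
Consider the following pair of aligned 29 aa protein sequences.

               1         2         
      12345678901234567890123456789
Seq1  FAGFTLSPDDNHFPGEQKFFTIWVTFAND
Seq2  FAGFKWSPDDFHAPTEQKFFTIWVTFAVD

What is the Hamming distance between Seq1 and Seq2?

Differing sites — 5:T/K; 6:L/W; 11:N/F; 13:F/A; 15:G/T; 28:N/V.
That gives 6 mismatches out of 29 aligned sites, so the Hamming distance is 6.

6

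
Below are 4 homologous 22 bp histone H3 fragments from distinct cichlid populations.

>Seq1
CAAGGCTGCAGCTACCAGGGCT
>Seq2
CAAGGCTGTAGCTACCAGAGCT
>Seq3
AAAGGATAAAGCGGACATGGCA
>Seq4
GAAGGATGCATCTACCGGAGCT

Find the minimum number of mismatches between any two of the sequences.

2

Pairwise Hamming distances:
  Seq1 vs Seq2: 2
  Seq1 vs Seq3: 9
  Seq1 vs Seq4: 5
  Seq2 vs Seq3: 10
  Seq2 vs Seq4: 5
  Seq3 vs Seq4: 11
The smallest is 2, between Seq1 and Seq2.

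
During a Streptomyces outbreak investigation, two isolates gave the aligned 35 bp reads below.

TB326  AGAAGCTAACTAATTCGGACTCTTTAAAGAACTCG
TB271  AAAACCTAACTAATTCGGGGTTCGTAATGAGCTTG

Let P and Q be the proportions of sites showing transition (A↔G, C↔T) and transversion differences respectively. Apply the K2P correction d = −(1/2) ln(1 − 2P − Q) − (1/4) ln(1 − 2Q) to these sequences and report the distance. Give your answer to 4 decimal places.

0.3703

Differing sites — 2:G/A (Ti); 5:G/C (Tv); 19:A/G (Ti); 20:C/G (Tv); 22:C/T (Ti); 23:T/C (Ti); 24:T/G (Tv); 28:A/T (Tv); 31:A/G (Ti); 34:C/T (Ti).
Of the 10 differences, 6 transitions and 4 transversions over 35 sites: P = 6/35 = 0.171429, Q = 4/35 = 0.114286.
d = −0.5·ln(0.542856) − 0.25·ln(0.771428) = −0.5·(-0.610911) − 0.25·(-0.259512) = 0.3703.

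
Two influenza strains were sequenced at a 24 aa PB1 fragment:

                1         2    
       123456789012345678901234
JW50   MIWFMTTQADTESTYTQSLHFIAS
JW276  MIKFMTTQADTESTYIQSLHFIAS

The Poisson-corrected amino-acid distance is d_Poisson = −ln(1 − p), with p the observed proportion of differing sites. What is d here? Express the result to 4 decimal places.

0.0870

The sequences differ at positions 3 (W/K), 16 (T/I).
p = 2/24 = 0.083333.
d = −ln(1 − 0.083333) = −ln(0.916667) = 0.0870.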